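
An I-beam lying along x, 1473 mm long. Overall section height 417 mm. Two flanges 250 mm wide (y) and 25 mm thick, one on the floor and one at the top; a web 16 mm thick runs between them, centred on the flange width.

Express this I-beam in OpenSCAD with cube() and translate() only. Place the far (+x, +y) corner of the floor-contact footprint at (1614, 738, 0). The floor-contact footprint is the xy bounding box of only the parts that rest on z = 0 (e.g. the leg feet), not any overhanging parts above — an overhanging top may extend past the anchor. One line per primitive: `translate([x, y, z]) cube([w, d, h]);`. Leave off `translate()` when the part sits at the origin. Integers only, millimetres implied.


translate([141, 488, 0]) cube([1473, 250, 25]);
translate([141, 605, 25]) cube([1473, 16, 367]);
translate([141, 488, 392]) cube([1473, 250, 25]);


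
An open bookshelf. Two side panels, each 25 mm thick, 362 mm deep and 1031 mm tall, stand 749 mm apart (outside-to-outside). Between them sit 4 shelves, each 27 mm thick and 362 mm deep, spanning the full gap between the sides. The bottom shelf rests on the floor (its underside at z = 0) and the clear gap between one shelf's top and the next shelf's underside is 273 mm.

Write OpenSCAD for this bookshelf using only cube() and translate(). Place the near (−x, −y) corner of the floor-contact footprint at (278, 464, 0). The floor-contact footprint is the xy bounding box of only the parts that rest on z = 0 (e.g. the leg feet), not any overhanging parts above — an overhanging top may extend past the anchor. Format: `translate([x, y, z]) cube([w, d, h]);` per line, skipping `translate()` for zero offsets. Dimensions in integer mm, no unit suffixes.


translate([278, 464, 0]) cube([25, 362, 1031]);
translate([1002, 464, 0]) cube([25, 362, 1031]);
translate([303, 464, 0]) cube([699, 362, 27]);
translate([303, 464, 300]) cube([699, 362, 27]);
translate([303, 464, 600]) cube([699, 362, 27]);
translate([303, 464, 900]) cube([699, 362, 27]);


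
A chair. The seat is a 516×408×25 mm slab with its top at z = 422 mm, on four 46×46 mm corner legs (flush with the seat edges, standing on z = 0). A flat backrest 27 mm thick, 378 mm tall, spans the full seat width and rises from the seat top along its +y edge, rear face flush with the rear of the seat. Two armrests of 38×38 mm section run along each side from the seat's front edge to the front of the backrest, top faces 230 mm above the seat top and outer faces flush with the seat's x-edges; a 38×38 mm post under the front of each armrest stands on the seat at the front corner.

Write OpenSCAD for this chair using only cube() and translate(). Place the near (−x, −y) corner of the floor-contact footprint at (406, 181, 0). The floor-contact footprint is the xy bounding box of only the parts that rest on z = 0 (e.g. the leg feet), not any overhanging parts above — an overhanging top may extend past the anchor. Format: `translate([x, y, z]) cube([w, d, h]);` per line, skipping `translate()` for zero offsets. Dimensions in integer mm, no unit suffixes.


translate([406, 181, 397]) cube([516, 408, 25]);
translate([406, 181, 0]) cube([46, 46, 397]);
translate([876, 181, 0]) cube([46, 46, 397]);
translate([406, 543, 0]) cube([46, 46, 397]);
translate([876, 543, 0]) cube([46, 46, 397]);
translate([406, 562, 422]) cube([516, 27, 378]);
translate([406, 181, 614]) cube([38, 381, 38]);
translate([884, 181, 614]) cube([38, 381, 38]);
translate([406, 181, 422]) cube([38, 38, 192]);
translate([884, 181, 422]) cube([38, 38, 192]);


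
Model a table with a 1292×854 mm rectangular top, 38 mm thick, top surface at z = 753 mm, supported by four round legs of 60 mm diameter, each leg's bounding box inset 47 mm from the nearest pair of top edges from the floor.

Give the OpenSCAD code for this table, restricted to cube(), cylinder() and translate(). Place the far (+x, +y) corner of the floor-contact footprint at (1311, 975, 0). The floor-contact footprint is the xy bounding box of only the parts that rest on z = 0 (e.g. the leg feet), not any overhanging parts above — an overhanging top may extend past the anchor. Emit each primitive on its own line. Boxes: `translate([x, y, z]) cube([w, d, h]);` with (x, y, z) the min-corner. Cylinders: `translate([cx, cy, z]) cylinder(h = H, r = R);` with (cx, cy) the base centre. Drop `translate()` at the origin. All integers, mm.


translate([66, 168, 715]) cube([1292, 854, 38]);
translate([143, 245, 0]) cylinder(h = 715, r = 30);
translate([1281, 245, 0]) cylinder(h = 715, r = 30);
translate([143, 945, 0]) cylinder(h = 715, r = 30);
translate([1281, 945, 0]) cylinder(h = 715, r = 30);


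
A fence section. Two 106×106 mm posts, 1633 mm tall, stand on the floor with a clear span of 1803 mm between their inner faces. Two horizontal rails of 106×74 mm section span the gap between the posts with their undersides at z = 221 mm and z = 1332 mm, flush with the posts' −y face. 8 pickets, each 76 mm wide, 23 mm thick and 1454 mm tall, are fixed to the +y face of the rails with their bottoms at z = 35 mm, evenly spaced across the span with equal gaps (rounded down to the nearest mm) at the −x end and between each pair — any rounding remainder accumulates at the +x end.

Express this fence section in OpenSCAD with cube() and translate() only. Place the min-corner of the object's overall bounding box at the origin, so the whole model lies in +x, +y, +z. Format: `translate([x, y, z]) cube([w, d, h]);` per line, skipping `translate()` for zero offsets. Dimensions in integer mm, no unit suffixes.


cube([106, 106, 1633]);
translate([1909, 0, 0]) cube([106, 106, 1633]);
translate([106, 0, 221]) cube([1803, 106, 74]);
translate([106, 0, 1332]) cube([1803, 106, 74]);
translate([238, 106, 35]) cube([76, 23, 1454]);
translate([446, 106, 35]) cube([76, 23, 1454]);
translate([654, 106, 35]) cube([76, 23, 1454]);
translate([862, 106, 35]) cube([76, 23, 1454]);
translate([1070, 106, 35]) cube([76, 23, 1454]);
translate([1278, 106, 35]) cube([76, 23, 1454]);
translate([1486, 106, 35]) cube([76, 23, 1454]);
translate([1694, 106, 35]) cube([76, 23, 1454]);


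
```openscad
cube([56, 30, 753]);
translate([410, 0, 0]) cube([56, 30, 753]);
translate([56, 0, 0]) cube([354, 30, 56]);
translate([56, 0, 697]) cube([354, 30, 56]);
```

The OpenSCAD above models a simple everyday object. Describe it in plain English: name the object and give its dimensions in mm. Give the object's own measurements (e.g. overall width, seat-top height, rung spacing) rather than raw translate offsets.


A rectangular picture frame lying in the x–z plane (depth along y). The opening is 354 mm wide (x) by 641 mm tall (z), surrounded by a border 56 mm wide on all four sides. The frame is 30 mm deep and is made of two full-height vertical stiles with two horizontal rails fitted between them.


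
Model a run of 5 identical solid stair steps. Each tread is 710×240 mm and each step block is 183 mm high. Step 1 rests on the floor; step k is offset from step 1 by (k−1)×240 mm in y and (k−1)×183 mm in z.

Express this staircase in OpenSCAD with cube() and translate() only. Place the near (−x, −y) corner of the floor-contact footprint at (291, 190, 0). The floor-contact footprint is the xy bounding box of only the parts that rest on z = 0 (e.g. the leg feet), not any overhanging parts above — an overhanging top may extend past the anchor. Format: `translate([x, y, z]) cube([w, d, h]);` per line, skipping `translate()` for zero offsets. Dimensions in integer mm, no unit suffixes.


translate([291, 190, 0]) cube([710, 240, 183]);
translate([291, 430, 183]) cube([710, 240, 183]);
translate([291, 670, 366]) cube([710, 240, 183]);
translate([291, 910, 549]) cube([710, 240, 183]);
translate([291, 1150, 732]) cube([710, 240, 183]);


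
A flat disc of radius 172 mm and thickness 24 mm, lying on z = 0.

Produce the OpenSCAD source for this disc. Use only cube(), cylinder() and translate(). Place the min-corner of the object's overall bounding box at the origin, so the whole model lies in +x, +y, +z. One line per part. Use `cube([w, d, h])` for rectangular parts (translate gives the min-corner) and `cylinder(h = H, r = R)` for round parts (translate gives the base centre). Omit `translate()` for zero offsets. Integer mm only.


translate([172, 172, 0]) cylinder(h = 24, r = 172);


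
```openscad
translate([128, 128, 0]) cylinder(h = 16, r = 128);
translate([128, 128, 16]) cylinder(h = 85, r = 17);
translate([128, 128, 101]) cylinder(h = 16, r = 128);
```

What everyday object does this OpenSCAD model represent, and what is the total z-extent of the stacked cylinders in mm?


A spool. The overall height is 117 mm.

Three coaxial cylinders, large–small–large — a spool. Two 16 mm flanges and a 85 mm core give 16 + 85 + 16 = 117 mm.


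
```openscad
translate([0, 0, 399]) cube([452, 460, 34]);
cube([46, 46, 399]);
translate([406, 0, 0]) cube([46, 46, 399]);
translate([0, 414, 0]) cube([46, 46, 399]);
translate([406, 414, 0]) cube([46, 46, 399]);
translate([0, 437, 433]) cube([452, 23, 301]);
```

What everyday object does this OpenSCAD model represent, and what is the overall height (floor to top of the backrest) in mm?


A chair. The overall height is 734 mm.

A slab on four corner posts with a tall panel at the back — a chair. The seat slab sits at z = 399 with thickness 34, and the 301 mm backrest starts at the seat top, so the overall height is 399 + 34 + 301 = 734 mm.


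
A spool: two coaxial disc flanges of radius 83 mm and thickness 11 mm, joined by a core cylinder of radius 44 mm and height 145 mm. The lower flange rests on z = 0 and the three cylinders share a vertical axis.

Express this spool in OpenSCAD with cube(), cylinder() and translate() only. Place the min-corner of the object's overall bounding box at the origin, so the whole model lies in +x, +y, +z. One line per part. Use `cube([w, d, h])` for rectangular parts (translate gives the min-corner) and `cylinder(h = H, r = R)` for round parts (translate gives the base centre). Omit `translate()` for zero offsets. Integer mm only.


translate([83, 83, 0]) cylinder(h = 11, r = 83);
translate([83, 83, 11]) cylinder(h = 145, r = 44);
translate([83, 83, 156]) cylinder(h = 11, r = 83);


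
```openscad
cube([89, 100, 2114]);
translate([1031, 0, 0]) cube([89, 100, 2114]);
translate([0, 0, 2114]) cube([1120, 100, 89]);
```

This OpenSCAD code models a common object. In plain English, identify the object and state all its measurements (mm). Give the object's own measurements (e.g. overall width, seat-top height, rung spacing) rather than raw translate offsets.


A door frame. The clear opening is 942 mm wide and 2114 mm high. Two 89 mm wide jambs, 100 mm deep, stand either side of the opening from the floor to the top of the opening. A 89 mm thick head sits across the top of both jambs, spanning the full outside width of the frame.


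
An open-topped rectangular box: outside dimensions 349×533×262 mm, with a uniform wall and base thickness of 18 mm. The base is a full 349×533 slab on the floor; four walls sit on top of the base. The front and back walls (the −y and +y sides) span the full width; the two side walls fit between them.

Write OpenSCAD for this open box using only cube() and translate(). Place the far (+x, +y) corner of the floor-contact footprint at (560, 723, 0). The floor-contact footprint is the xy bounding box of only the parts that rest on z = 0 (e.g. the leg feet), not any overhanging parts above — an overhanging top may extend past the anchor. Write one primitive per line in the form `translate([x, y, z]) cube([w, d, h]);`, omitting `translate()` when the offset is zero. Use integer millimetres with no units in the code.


translate([211, 190, 0]) cube([349, 533, 18]);
translate([211, 190, 18]) cube([349, 18, 244]);
translate([211, 705, 18]) cube([349, 18, 244]);
translate([211, 208, 18]) cube([18, 497, 244]);
translate([542, 208, 18]) cube([18, 497, 244]);


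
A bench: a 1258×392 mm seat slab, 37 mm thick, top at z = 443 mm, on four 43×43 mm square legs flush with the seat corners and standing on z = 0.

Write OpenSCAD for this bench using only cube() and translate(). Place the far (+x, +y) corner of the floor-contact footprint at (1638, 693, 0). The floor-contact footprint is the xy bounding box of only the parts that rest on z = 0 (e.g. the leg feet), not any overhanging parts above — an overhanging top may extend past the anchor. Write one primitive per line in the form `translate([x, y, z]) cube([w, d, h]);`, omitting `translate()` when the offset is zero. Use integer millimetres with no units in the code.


// leg_h = 443 − 37 = 406
translate([380, 301, 406]) cube([1258, 392, 37]);
translate([380, 301, 0]) cube([43, 43, 406]);
translate([380, 650, 0]) cube([43, 43, 406]);
translate([1595, 301, 0]) cube([43, 43, 406]);
translate([1595, 650, 0]) cube([43, 43, 406]);


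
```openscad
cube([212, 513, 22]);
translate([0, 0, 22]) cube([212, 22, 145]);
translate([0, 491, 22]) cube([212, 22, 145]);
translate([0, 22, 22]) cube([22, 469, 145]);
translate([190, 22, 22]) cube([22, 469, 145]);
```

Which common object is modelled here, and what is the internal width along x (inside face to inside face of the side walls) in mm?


An open box. The internal width is 168 mm.

A 212×513 base slab with four walls standing on it — an open box. The base is 212 mm wide and the walls are 22 mm thick, so the internal width is 212 − 2 × 22 = 168 mm.


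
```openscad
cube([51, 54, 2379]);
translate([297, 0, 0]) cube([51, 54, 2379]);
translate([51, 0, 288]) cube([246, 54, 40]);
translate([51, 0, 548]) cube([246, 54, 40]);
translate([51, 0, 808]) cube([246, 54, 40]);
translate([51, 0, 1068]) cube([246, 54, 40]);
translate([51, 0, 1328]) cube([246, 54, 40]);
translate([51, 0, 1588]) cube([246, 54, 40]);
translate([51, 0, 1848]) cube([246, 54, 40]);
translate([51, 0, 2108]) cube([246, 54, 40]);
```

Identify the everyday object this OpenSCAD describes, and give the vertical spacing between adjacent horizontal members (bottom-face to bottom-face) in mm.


A ladder. The rung spacing is 260 mm.

Two tall 51×54 posts with 8 short bars between them — a ladder. Adjacent rungs sit at z = 288 and z = 548, so the spacing is 548 − 288 = 260 mm.


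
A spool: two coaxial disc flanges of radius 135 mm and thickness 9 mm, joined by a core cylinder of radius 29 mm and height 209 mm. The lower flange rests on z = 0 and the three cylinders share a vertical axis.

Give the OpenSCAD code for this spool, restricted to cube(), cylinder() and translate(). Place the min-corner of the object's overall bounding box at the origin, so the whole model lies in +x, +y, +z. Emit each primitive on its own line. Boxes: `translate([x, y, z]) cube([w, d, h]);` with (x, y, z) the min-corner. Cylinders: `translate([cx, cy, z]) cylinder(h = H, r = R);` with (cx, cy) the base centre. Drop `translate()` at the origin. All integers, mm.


translate([135, 135, 0]) cylinder(h = 9, r = 135);
translate([135, 135, 9]) cylinder(h = 209, r = 29);
translate([135, 135, 218]) cylinder(h = 9, r = 135);


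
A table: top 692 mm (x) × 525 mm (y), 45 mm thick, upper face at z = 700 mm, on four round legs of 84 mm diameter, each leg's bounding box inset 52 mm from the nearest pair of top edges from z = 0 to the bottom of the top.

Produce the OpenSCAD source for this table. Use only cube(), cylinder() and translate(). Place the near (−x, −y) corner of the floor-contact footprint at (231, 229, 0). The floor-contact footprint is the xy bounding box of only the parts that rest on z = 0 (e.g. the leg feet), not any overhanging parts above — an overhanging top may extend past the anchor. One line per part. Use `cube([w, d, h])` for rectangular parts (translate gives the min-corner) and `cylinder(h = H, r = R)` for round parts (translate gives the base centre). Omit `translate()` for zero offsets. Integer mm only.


translate([179, 177, 655]) cube([692, 525, 45]);
translate([273, 271, 0]) cylinder(h = 655, r = 42);
translate([777, 271, 0]) cylinder(h = 655, r = 42);
translate([273, 608, 0]) cylinder(h = 655, r = 42);
translate([777, 608, 0]) cylinder(h = 655, r = 42);


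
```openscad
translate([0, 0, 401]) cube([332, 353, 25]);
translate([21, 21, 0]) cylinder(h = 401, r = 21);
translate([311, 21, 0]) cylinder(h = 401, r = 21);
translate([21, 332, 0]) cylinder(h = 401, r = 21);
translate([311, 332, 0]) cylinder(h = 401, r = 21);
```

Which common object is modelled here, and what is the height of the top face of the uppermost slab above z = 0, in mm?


A stool. The seat height is 426 mm.

A 332×353×25 slab at z = 401 on four corner cylinders — a stool. The seat top is 401 + 25 = 426 mm.


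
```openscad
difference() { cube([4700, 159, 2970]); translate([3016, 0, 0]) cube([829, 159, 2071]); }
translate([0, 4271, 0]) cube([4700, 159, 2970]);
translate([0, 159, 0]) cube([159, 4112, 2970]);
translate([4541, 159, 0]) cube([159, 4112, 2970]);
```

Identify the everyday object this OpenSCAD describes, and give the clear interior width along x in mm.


A single room. The interior width is 4382 mm.

Four walls enclosing a rectangle with a door in the front wall — a room. Outside width 4700 minus two 159 mm walls gives 4382 mm.


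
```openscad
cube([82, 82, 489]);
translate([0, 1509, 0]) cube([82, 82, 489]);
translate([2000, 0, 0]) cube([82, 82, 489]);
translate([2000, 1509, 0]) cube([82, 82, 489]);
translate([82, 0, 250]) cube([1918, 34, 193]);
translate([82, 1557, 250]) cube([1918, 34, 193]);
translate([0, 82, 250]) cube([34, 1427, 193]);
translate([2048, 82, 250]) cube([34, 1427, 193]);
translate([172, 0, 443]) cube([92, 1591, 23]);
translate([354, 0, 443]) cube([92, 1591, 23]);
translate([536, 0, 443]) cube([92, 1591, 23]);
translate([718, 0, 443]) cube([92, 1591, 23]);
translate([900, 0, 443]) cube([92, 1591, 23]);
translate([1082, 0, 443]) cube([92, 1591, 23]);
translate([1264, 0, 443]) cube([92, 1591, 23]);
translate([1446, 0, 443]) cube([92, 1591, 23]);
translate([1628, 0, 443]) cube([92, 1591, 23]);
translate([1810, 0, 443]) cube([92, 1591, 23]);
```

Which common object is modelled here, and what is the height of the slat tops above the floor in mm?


A bed frame. The slat-top height is 466 mm.

Four posts, four rails, and a row of slats — a bed frame. Slats sit on the rails at z = 250 + 193 = 443; with slat thickness 23, the top is 466 mm.


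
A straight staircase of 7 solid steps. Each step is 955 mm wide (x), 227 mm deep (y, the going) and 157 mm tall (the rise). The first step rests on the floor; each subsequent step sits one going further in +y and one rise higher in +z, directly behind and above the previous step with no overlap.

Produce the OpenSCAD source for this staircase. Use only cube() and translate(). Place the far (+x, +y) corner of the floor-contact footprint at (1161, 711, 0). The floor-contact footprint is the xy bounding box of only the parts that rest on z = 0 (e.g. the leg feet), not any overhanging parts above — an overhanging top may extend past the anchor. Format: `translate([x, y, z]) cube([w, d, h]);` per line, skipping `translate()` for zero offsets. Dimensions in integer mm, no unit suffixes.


translate([206, 484, 0]) cube([955, 227, 157]);
translate([206, 711, 157]) cube([955, 227, 157]);
translate([206, 938, 314]) cube([955, 227, 157]);
translate([206, 1165, 471]) cube([955, 227, 157]);
translate([206, 1392, 628]) cube([955, 227, 157]);
translate([206, 1619, 785]) cube([955, 227, 157]);
translate([206, 1846, 942]) cube([955, 227, 157]);


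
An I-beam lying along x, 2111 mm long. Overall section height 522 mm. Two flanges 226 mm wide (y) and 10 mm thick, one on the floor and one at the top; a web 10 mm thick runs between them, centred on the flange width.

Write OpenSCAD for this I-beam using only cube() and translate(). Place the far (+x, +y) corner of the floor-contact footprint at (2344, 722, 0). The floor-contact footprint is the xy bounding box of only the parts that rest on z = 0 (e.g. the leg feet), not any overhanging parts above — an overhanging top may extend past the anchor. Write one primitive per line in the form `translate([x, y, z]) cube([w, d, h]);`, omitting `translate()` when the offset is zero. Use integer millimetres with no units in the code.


translate([233, 496, 0]) cube([2111, 226, 10]);
translate([233, 604, 10]) cube([2111, 10, 502]);
translate([233, 496, 512]) cube([2111, 226, 10]);


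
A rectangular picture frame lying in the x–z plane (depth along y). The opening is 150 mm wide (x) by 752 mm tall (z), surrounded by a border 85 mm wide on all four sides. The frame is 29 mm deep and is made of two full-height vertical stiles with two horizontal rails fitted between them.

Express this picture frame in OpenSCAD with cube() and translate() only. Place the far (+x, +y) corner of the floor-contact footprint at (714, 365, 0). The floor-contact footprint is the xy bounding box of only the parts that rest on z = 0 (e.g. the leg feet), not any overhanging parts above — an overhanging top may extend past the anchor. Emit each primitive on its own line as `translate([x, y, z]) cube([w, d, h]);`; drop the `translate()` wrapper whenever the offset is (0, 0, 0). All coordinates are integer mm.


translate([394, 336, 0]) cube([85, 29, 922]);
translate([629, 336, 0]) cube([85, 29, 922]);
translate([479, 336, 0]) cube([150, 29, 85]);
translate([479, 336, 837]) cube([150, 29, 85]);


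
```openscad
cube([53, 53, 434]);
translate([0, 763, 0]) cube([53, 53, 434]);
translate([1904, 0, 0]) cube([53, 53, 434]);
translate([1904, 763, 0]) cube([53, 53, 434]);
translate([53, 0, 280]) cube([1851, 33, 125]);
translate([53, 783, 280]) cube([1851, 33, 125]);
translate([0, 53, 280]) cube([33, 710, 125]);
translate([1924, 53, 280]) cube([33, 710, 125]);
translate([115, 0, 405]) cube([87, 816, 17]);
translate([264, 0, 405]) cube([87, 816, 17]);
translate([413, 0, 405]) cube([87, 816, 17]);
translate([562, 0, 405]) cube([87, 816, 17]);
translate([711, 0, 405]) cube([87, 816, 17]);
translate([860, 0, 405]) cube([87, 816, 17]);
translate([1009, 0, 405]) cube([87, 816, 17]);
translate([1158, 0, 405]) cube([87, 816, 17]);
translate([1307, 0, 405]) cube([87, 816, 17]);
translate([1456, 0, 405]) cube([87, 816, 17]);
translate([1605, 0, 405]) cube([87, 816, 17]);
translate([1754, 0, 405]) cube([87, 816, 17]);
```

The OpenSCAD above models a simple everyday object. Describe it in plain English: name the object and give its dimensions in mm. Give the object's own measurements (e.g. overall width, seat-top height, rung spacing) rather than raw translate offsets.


A bed frame 1957 mm long (x) by 816 mm wide (y). Four 53×53 mm corner posts, 434 mm tall, at the corners of the footprint. Four rails of 33 mm thickness and 125 mm height run between adjacent posts with their undersides at z = 280 mm, their outer faces flush with the outside of the frame (the two x-running rails run between the posts' inner faces; the two y-running rails run between the posts' inner faces). 12 slats, each 87 mm wide (x) and 17 mm thick, lie across the top of the two x-running rails, running the full 816 mm width of the frame in y; along x they sit between the end posts with a 62 mm gap after the −x posts and between neighbouring slats, leaving 63 mm before the +x posts.


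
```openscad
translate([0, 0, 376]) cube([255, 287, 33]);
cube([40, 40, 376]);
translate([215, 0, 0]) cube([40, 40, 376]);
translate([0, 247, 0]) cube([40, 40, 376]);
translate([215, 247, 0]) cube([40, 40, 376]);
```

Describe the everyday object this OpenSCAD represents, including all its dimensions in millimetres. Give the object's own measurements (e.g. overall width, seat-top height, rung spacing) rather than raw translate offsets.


A four-legged stool. The seat is a 255×287×33 mm slab whose top surface is at z = 409 mm; four square legs, each 40×40 mm in cross-section, run from the floor (z = 0) to the underside of the seat, each flush with a corner of the seat.


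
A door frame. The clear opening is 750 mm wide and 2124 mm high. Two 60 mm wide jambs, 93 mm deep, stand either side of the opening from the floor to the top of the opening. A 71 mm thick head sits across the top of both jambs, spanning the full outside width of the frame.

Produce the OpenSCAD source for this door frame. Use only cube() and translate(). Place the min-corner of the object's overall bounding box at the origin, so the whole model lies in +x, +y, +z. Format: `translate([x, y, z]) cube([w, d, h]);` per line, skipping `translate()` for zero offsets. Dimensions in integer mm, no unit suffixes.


cube([60, 93, 2124]);
translate([810, 0, 0]) cube([60, 93, 2124]);
translate([0, 0, 2124]) cube([870, 93, 71]);


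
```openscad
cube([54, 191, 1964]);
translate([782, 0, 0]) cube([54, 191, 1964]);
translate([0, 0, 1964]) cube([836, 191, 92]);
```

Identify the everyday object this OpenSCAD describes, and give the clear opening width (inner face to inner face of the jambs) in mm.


A door frame. The clear opening width is 728 mm.

Two 1964 mm tall posts with a header on top — a door frame. The left jamb is 54 mm wide at x = 0; the right jamb starts at x = 782. The clear opening is 782 − 54 = 728 mm.


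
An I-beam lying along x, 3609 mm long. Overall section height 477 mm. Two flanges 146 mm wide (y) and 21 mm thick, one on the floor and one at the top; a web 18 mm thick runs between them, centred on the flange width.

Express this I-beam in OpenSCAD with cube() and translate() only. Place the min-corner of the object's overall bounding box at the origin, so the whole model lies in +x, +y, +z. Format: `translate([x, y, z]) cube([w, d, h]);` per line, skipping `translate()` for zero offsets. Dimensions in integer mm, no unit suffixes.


cube([3609, 146, 21]);
translate([0, 64, 21]) cube([3609, 18, 435]);
translate([0, 0, 456]) cube([3609, 146, 21]);


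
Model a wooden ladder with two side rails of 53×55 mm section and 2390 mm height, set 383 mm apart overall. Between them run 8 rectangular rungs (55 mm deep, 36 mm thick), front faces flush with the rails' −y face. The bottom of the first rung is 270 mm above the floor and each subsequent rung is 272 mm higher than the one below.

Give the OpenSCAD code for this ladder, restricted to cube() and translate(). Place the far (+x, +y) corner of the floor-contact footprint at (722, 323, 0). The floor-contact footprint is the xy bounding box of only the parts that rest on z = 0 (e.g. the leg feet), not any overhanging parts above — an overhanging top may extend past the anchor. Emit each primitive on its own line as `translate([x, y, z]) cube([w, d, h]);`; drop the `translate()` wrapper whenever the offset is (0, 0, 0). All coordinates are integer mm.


translate([339, 268, 0]) cube([53, 55, 2390]);
translate([669, 268, 0]) cube([53, 55, 2390]);
translate([392, 268, 270]) cube([277, 55, 36]);
translate([392, 268, 542]) cube([277, 55, 36]);
translate([392, 268, 814]) cube([277, 55, 36]);
translate([392, 268, 1086]) cube([277, 55, 36]);
translate([392, 268, 1358]) cube([277, 55, 36]);
translate([392, 268, 1630]) cube([277, 55, 36]);
translate([392, 268, 1902]) cube([277, 55, 36]);
translate([392, 268, 2174]) cube([277, 55, 36]);


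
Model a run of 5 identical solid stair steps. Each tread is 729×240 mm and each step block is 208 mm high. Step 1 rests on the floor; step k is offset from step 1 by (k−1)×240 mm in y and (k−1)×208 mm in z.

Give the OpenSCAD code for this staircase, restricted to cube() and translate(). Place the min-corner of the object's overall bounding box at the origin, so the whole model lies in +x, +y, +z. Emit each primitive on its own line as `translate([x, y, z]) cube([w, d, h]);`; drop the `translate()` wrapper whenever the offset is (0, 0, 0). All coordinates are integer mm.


cube([729, 240, 208]);
translate([0, 240, 208]) cube([729, 240, 208]);
translate([0, 480, 416]) cube([729, 240, 208]);
translate([0, 720, 624]) cube([729, 240, 208]);
translate([0, 960, 832]) cube([729, 240, 208]);


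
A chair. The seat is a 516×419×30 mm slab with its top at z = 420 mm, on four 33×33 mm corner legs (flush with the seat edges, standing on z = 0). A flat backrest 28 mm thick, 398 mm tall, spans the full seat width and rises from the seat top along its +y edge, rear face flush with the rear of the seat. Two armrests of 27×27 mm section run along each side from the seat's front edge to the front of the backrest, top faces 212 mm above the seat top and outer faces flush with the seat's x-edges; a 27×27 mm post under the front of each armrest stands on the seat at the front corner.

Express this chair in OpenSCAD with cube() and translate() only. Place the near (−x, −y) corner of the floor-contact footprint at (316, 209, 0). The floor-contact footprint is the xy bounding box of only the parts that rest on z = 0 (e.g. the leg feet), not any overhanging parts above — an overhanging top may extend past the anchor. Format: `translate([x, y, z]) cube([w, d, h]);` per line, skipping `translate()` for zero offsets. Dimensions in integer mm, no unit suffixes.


// leg_h = 420 - 30 = 390
// arm post h = 212 - 27 = 185
translate([316, 209, 390]) cube([516, 419, 30]);
translate([316, 209, 0]) cube([33, 33, 390]);
translate([799, 209, 0]) cube([33, 33, 390]);
translate([316, 595, 0]) cube([33, 33, 390]);
translate([799, 595, 0]) cube([33, 33, 390]);
translate([316, 600, 420]) cube([516, 28, 398]);
translate([316, 209, 605]) cube([27, 391, 27]);
translate([805, 209, 605]) cube([27, 391, 27]);
translate([316, 209, 420]) cube([27, 27, 185]);
translate([805, 209, 420]) cube([27, 27, 185]);


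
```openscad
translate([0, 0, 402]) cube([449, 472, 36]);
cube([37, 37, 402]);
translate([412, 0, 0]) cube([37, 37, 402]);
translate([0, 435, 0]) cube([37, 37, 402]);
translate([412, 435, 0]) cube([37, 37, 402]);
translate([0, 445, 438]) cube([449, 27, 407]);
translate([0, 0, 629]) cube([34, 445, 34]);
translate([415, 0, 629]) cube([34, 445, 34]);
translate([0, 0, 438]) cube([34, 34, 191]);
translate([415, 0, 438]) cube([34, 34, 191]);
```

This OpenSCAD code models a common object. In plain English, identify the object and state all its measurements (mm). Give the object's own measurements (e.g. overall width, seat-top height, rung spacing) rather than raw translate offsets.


A chair. The seat is a 449×472×36 mm slab with its top at z = 438 mm, on four 37×37 mm corner legs (flush with the seat edges, standing on z = 0). A flat backrest 27 mm thick, 407 mm tall, spans the full seat width and rises from the seat top along its +y edge, rear face flush with the rear of the seat. Two armrests of 34×34 mm section run along each side from the seat's front edge to the front of the backrest, top faces 225 mm above the seat top and outer faces flush with the seat's x-edges; a 34×34 mm post under the front of each armrest stands on the seat at the front corner.


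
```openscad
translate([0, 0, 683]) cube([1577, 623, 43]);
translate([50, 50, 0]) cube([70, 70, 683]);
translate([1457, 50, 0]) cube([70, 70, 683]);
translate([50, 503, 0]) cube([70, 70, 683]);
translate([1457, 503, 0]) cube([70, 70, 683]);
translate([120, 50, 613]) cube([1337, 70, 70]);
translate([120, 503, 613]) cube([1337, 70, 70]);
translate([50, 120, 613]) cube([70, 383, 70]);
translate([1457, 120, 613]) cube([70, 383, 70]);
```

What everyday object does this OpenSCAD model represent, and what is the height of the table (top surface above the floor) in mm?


A table. The table height is 726 mm.

A 1577×623×43 slab sits at z = 683 on four 70 mm square posts — a table. The top surface is at 683 + 43 = 726 mm.


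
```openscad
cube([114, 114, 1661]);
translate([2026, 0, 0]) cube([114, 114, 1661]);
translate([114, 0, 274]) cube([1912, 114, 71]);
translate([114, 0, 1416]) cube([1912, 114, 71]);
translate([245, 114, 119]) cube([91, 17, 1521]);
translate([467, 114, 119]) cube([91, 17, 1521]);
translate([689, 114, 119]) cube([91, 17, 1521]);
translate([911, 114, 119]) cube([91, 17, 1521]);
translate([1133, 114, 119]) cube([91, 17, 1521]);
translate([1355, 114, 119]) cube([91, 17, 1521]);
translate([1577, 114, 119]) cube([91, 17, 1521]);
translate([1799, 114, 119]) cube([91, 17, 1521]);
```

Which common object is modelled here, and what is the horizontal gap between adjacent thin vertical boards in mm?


A fence section. The picket gap is 131 mm.

Two posts, two rails, 8 pickets — a fence section. Span 1912 mm holds 8 pickets of 91 mm with 9 equal gaps: ⌊(1912 − 8·91) / 9⌋ = 131 mm.


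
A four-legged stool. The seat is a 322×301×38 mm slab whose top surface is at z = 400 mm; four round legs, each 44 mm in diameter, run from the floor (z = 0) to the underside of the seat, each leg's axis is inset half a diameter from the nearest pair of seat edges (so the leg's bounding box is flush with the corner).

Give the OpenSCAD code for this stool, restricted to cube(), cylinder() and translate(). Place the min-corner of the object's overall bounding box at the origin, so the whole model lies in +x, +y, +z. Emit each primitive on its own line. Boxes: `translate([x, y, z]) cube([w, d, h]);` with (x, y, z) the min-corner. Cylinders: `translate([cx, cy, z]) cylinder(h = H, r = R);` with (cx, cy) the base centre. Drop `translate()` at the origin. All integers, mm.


translate([0, 0, 362]) cube([322, 301, 38]);
translate([22, 22, 0]) cylinder(h = 362, r = 22);
translate([300, 22, 0]) cylinder(h = 362, r = 22);
translate([22, 279, 0]) cylinder(h = 362, r = 22);
translate([300, 279, 0]) cylinder(h = 362, r = 22);


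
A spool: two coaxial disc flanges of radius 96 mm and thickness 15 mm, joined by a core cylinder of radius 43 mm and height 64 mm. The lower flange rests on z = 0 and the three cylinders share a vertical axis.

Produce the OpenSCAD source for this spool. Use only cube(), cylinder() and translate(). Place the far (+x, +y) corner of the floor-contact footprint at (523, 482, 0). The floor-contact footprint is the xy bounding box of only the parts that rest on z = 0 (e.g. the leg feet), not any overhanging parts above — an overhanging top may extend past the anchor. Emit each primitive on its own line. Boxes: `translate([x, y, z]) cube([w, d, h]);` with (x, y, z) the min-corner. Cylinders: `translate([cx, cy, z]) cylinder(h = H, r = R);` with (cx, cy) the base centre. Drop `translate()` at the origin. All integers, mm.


translate([427, 386, 0]) cylinder(h = 15, r = 96);
translate([427, 386, 15]) cylinder(h = 64, r = 43);
translate([427, 386, 79]) cylinder(h = 15, r = 96);


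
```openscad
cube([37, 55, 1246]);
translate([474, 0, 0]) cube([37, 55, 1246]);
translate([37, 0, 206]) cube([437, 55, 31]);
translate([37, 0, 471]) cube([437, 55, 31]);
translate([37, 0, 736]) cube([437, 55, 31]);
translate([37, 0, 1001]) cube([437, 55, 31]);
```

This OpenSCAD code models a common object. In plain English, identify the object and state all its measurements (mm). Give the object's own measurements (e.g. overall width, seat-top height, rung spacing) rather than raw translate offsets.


A straight ladder. Two 37×55 mm vertical rails, 1246 mm tall, stand 511 mm apart (outside-to-outside) with their front faces coplanar on the −y side. 4 rungs, each 55 mm deep and 31 mm tall, span between the inner faces of the rails, front faces flush with the rails. The lowest rung's underside is at z = 206 mm and rungs are spaced 265 mm apart (underside to underside).


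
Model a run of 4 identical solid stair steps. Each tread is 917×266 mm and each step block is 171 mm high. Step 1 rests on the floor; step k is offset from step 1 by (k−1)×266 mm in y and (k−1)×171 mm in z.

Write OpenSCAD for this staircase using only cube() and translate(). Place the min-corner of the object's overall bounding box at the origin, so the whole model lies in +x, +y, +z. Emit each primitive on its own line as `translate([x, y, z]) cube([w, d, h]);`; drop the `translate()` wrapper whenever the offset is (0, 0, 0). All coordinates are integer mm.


cube([917, 266, 171]);
translate([0, 266, 171]) cube([917, 266, 171]);
translate([0, 532, 342]) cube([917, 266, 171]);
translate([0, 798, 513]) cube([917, 266, 171]);


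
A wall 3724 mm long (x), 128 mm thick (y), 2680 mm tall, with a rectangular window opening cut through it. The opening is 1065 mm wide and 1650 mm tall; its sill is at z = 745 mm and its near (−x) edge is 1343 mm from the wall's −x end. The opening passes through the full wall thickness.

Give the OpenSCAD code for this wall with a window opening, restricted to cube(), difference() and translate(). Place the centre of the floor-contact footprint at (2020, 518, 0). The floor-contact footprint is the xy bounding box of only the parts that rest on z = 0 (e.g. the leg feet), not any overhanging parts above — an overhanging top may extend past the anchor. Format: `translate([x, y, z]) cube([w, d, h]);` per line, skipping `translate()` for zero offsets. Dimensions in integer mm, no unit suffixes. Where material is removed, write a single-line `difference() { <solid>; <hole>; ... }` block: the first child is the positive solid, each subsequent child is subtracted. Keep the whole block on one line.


difference() { translate([158, 454, 0]) cube([3724, 128, 2680]); translate([1501, 454, 745]) cube([1065, 128, 1650]); }


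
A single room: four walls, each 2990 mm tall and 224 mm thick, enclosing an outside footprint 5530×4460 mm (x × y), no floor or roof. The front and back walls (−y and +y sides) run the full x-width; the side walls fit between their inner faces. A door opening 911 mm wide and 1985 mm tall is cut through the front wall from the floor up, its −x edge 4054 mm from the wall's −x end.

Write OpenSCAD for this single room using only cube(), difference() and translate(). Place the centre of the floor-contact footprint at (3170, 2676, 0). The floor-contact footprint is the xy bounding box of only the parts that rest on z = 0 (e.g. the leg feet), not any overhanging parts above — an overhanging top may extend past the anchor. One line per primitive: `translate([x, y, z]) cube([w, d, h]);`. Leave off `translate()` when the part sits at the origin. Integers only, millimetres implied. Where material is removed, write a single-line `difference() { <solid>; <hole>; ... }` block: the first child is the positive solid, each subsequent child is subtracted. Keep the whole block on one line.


difference() { translate([405, 446, 0]) cube([5530, 224, 2990]); translate([4459, 446, 0]) cube([911, 224, 1985]); }
translate([405, 4682, 0]) cube([5530, 224, 2990]);
translate([405, 670, 0]) cube([224, 4012, 2990]);
translate([5711, 670, 0]) cube([224, 4012, 2990]);


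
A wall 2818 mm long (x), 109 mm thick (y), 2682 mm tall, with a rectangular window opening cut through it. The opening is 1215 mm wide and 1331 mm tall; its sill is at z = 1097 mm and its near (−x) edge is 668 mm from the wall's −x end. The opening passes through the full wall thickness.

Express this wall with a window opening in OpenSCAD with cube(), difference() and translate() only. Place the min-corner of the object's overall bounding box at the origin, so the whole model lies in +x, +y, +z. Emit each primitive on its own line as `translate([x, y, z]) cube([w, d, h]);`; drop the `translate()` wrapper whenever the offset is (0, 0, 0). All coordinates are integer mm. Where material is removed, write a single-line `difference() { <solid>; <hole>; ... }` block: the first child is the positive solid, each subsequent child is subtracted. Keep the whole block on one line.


difference() { cube([2818, 109, 2682]); translate([668, 0, 1097]) cube([1215, 109, 1331]); }


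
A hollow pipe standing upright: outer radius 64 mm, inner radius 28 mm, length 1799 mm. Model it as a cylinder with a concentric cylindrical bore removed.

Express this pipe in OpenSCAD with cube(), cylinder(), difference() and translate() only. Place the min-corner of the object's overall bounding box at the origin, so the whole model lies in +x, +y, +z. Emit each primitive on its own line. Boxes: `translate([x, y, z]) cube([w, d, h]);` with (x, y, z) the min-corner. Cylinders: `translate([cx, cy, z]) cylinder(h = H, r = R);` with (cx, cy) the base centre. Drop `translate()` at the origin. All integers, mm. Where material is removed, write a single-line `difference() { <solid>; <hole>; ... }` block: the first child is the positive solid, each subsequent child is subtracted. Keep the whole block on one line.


difference() { translate([64, 64, 0]) cylinder(h = 1799, r = 64); translate([64, 64, 0]) cylinder(h = 1799, r = 28); }
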